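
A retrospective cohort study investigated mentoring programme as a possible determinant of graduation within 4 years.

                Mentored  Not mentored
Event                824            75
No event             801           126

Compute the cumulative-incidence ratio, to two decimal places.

Reading the table with exposure as columns: a = 824 (Mentored, case), b = 801 (Mentored, non-case), c = 75 (Not mentored, case), d = 126.
Risk in exposed = 824/1625 = 0.50708; risk in unexposed = 75/201 = 0.37313.
RR = 0.50708 / 0.37313 = 1.35897
The risk among the exposed is 1.36 times that among the unexposed.

1.36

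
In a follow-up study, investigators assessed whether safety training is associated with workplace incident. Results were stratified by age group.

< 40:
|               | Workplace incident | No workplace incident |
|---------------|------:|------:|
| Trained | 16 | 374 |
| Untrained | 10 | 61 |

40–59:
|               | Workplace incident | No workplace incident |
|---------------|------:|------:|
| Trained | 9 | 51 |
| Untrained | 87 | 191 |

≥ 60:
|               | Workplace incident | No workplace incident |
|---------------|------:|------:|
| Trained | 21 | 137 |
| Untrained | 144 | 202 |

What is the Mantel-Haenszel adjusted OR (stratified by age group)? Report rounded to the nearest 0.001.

0.259

OR_MH = Σ(aᵢdᵢ/nᵢ) / Σ(bᵢcᵢ/nᵢ), where nᵢ is the stratum total.
Stratum 1 (< 40): n = 461; a·d/n = 16·61/461 = 2.1171; b·c/n = 374·10/461 = 8.1128
Stratum 2 (40–59): n = 338; a·d/n = 9·191/338 = 5.0858; b·c/n = 51·87/338 = 13.1272
Stratum 3 (≥ 60): n = 504; a·d/n = 21·202/504 = 8.4167; b·c/n = 137·144/504 = 39.1429
OR_MH = (2.1171 + 5.0858 + 8.4167) / (8.1128 + 13.1272 + 39.1429) = 15.6196 / 60.3829 = 0.25868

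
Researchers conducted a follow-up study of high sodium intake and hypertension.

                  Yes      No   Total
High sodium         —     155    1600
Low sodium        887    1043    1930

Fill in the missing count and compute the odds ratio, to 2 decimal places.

10.96

The missing cell is in the exposed row: 1600 − 155 = 1445.
So a = 1445, b = 155, c = 887, d = 1043.
OR = (a·d)/(b·c) = (1445 × 1043) / (155 × 887) = 1507135 / 137485 = 10.96218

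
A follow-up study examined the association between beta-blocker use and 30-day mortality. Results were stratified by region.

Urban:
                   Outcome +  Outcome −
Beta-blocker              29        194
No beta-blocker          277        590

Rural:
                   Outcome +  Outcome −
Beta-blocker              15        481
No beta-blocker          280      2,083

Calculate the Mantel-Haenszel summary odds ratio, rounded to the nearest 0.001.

0.276

OR_MH = Σ(aᵢdᵢ/nᵢ) / Σ(bᵢcᵢ/nᵢ), where nᵢ is the stratum total.
Stratum 1 (Urban): n = 1090; a·d/n = 29·590/1090 = 15.6972; b·c/n = 194·277/1090 = 49.3009
Stratum 2 (Rural): n = 2859; a·d/n = 15·2083/2859 = 10.9286; b·c/n = 481·280/2859 = 47.1074
OR_MH = (15.6972 + 10.9286) / (49.3009 + 47.1074) = 26.6259 / 96.4083 = 0.27618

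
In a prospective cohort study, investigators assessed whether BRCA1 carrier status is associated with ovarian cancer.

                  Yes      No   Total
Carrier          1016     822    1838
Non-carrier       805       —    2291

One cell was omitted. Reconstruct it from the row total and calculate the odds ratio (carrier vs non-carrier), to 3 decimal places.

The missing cell is in the unexposed row: 2291 − 805 = 1486.
So a = 1016, b = 822, c = 805, d = 1486.
OR = (a·d)/(b·c) = (1016 × 1486) / (822 × 805) = 1509776 / 661710 = 2.28163

2.282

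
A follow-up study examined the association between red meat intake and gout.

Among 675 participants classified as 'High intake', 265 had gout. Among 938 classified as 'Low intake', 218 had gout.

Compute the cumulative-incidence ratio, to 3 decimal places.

From the description: a = 265, b = 410, c = 218, d = 720.
Risk in exposed = 265/675 = 0.39259; risk in unexposed = 218/938 = 0.23241.
RR = 0.39259 / 0.23241 = 1.68923
The risk among the exposed is 1.69 times that among the unexposed.

1.689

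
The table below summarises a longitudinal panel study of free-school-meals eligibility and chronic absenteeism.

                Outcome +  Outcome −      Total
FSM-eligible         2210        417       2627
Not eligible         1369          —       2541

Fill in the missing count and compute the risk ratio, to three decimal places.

1.561

The missing cell is in the unexposed row: 2541 − 1369 = 1172.
So a = 2210, b = 417, c = 1369, d = 1172.
RR = [a/(a+b)] / [c/(c+d)] = (2210/2627) / (1369/2541) = 0.84126/0.53876 = 1.56147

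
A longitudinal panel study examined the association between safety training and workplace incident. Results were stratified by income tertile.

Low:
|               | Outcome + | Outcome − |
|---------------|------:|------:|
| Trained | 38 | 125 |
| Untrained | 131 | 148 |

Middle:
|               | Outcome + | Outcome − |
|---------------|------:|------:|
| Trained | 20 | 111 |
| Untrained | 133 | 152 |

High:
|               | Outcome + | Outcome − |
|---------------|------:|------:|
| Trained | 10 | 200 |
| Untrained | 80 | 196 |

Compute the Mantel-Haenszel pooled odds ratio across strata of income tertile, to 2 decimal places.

0.23

OR_MH = Σ(aᵢdᵢ/nᵢ) / Σ(bᵢcᵢ/nᵢ), where nᵢ is the stratum total.
Stratum 1 (Low): n = 442; a·d/n = 38·148/442 = 12.7240; b·c/n = 125·131/442 = 37.0475
Stratum 2 (Middle): n = 416; a·d/n = 20·152/416 = 7.3077; b·c/n = 111·133/416 = 35.4880
Stratum 3 (High): n = 486; a·d/n = 10·196/486 = 4.0329; b·c/n = 200·80/486 = 32.9218
OR_MH = (12.7240 + 7.3077 + 4.0329) / (37.0475 + 35.4880 + 32.9218) = 24.0646 / 105.4573 = 0.22819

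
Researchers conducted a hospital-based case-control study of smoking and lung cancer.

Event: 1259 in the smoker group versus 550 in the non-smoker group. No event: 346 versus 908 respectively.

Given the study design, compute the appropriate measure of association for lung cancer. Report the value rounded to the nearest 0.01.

6.01

From the description: a = 1259, b = 346, c = 550, d = 908.
This is a hospital-based case-control study: participants were sampled on outcome status, so risks in the source population cannot be estimated directly — relative risk is not valid here. The odds ratio is the appropriate measure.
OR = (a·d)/(b·c) = (1259 × 908) / (346 × 550) = 1143172 / 190300 = 6.00721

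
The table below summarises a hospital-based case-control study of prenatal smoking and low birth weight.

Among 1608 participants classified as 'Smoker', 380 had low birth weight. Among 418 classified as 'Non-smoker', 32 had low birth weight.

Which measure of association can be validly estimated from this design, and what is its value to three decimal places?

From the description: a = 380, b = 1228, c = 32, d = 386.
This is a hospital-based case-control study: participants were sampled on outcome status, so risks in the source population cannot be estimated directly — relative risk is not valid here. The odds ratio is the appropriate measure.
OR = (a·d)/(b·c) = (380 × 386) / (1228 × 32) = 146680 / 39296 = 3.73270

3.733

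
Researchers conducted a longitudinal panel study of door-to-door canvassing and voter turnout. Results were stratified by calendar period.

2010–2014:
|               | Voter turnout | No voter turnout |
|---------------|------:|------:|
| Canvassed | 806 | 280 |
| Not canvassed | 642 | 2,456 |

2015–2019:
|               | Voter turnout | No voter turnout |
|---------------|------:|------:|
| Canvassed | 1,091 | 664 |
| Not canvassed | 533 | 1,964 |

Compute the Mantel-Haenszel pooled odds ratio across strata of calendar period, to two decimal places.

OR_MH = Σ(aᵢdᵢ/nᵢ) / Σ(bᵢcᵢ/nᵢ), where nᵢ is the stratum total.
Stratum 1 (2010–2014): n = 4184; a·d/n = 806·2456/4184 = 473.1205; b·c/n = 280·642/4184 = 42.9637
Stratum 2 (2015–2019): n = 4252; a·d/n = 1091·1964/4252 = 503.9332; b·c/n = 664·533/4252 = 83.2342
OR_MH = (473.1205 + 503.9332) / (42.9637 + 83.2342) = 977.0537 / 126.1979 = 7.74223

7.74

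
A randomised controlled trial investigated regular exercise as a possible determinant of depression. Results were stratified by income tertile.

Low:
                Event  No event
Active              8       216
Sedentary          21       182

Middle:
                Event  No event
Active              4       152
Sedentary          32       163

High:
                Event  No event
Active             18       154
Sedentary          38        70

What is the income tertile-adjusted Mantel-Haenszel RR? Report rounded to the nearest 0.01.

RR_MH = Σ(aᵢ·n₀ᵢ/nᵢ) / Σ(cᵢ·n₁ᵢ/nᵢ), with n₁ᵢ = aᵢ+bᵢ (exposed), n₀ᵢ = cᵢ+dᵢ (unexposed), nᵢ = n₁ᵢ+n₀ᵢ.
Stratum 1 (Low): n₁ = 224, n₀ = 203, n = 427; a·n₀/n = 8·203/427 = 3.8033; c·n₁/n = 21·224/427 = 11.0164
Stratum 2 (Middle): n₁ = 156, n₀ = 195, n = 351; a·n₀/n = 4·195/351 = 2.2222; c·n₁/n = 32·156/351 = 14.2222
Stratum 3 (High): n₁ = 172, n₀ = 108, n = 280; a·n₀/n = 18·108/280 = 6.9429; c·n₁/n = 38·172/280 = 23.3429
RR_MH = (3.8033 + 2.2222 + 6.9429) / (11.0164 + 14.2222 + 23.3429) = 12.9684 / 48.5815 = 0.26694

0.27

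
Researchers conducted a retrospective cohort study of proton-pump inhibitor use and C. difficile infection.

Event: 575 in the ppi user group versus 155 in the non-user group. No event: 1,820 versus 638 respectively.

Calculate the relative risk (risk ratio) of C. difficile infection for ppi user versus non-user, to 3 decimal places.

From the description: a = 575, b = 1820, c = 155, d = 638.
Risk in exposed = 575/2395 = 0.24008; risk in unexposed = 155/793 = 0.19546.
RR = 0.24008 / 0.19546 = 1.22830
The risk among the exposed is 1.23 times that among the unexposed.

1.228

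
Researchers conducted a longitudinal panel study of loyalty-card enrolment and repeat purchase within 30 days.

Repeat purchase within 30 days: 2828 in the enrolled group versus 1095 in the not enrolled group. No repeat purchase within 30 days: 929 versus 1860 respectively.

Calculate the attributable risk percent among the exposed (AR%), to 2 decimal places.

50.77

From the description: a = 2828, b = 929, c = 1095, d = 1860.
Risk in exposed = 2828/3757 = 0.75273; risk in unexposed = 1095/2955 = 0.37056.
RR = 0.75273/0.37056 = 2.03134
AR% = (RR − 1)/RR × 100 = (2.03134 − 1)/2.03134 × 100 = 50.7713%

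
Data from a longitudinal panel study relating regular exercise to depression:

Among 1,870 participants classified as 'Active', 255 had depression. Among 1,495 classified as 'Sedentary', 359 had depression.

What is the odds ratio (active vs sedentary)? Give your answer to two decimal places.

From the description: a = 255, b = 1615, c = 359, d = 1136.
OR = (a·d)/(b·c) = (255 × 1136) / (1615 × 359) = 289680 / 579785 = 0.49963
Exposure is associated with lower odds of depression (OR = 0.50 < 1).

0.50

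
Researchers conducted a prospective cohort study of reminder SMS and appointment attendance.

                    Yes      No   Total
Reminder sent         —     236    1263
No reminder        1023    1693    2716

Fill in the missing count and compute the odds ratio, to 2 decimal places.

The missing cell is in the exposed row: 1263 − 236 = 1027.
So a = 1027, b = 236, c = 1023, d = 1693.
OR = (a·d)/(b·c) = (1027 × 1693) / (236 × 1023) = 1738711 / 241428 = 7.20178

7.20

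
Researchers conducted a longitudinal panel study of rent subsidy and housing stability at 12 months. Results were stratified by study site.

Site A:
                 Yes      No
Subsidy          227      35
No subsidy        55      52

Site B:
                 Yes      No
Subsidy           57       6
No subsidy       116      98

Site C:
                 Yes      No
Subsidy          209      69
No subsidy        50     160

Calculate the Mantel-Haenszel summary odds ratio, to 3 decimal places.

OR_MH = Σ(aᵢdᵢ/nᵢ) / Σ(bᵢcᵢ/nᵢ), where nᵢ is the stratum total.
Stratum 1 (Site A): n = 369; a·d/n = 227·52/369 = 31.9892; b·c/n = 35·55/369 = 5.2168
Stratum 2 (Site B): n = 277; a·d/n = 57·98/277 = 20.1661; b·c/n = 6·116/277 = 2.5126
Stratum 3 (Site C): n = 488; a·d/n = 209·160/488 = 68.5246; b·c/n = 69·50/488 = 7.0697
OR_MH = (31.9892 + 20.1661 + 68.5246) / (5.2168 + 2.5126 + 7.0697) = 120.6798 / 14.7991 = 8.15453

8.155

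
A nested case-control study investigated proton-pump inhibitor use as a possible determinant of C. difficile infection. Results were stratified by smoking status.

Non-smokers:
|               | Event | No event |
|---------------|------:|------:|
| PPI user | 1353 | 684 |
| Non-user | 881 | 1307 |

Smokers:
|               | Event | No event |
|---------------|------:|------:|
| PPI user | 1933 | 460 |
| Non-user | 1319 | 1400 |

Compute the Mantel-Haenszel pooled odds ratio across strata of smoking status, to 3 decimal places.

OR_MH = Σ(aᵢdᵢ/nᵢ) / Σ(bᵢcᵢ/nᵢ), where nᵢ is the stratum total.
Stratum 1 (Non-smokers): n = 4225; a·d/n = 1353·1307/4225 = 418.5493; b·c/n = 684·881/4225 = 142.6282
Stratum 2 (Smokers): n = 5112; a·d/n = 1933·1400/5112 = 529.3818; b·c/n = 460·1319/5112 = 118.6894
OR_MH = (418.5493 + 529.3818) / (142.6282 + 118.6894) = 947.9312 / 261.3175 = 3.62751

3.628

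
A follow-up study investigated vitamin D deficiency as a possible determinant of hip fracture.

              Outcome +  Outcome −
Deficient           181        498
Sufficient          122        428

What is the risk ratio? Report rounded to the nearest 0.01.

Cells: a = 181, b = 498, c = 122, d = 428.
Risk in exposed = 181/679 = 0.26657; risk in unexposed = 122/550 = 0.22182.
RR = 0.26657 / 0.22182 = 1.20174
The risk among the exposed is 1.20 times that among the unexposed.

1.20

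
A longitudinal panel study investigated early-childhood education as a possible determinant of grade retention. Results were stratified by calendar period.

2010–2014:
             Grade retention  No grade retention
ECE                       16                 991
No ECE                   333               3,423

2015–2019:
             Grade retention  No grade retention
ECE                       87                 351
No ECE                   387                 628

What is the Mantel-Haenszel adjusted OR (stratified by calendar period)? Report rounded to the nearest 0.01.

OR_MH = Σ(aᵢdᵢ/nᵢ) / Σ(bᵢcᵢ/nᵢ), where nᵢ is the stratum total.
Stratum 1 (2010–2014): n = 4763; a·d/n = 16·3423/4763 = 11.4986; b·c/n = 991·333/4763 = 69.2847
Stratum 2 (2015–2019): n = 1453; a·d/n = 87·628/1453 = 37.6022; b·c/n = 351·387/1453 = 93.4873
OR_MH = (11.4986 + 37.6022) / (69.2847 + 93.4873) = 49.1008 / 162.7720 = 0.30165

0.30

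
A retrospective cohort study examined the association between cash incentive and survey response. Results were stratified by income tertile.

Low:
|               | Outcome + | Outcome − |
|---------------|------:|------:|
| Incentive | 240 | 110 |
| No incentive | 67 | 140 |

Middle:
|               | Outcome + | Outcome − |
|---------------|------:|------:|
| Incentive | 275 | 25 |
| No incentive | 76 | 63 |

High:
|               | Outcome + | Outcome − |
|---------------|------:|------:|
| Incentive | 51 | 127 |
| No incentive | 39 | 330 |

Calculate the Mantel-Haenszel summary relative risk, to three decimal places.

RR_MH = Σ(aᵢ·n₀ᵢ/nᵢ) / Σ(cᵢ·n₁ᵢ/nᵢ), with n₁ᵢ = aᵢ+bᵢ (exposed), n₀ᵢ = cᵢ+dᵢ (unexposed), nᵢ = n₁ᵢ+n₀ᵢ.
Stratum 1 (Low): n₁ = 350, n₀ = 207, n = 557; a·n₀/n = 240·207/557 = 89.1921; c·n₁/n = 67·350/557 = 42.1005
Stratum 2 (Middle): n₁ = 300, n₀ = 139, n = 439; a·n₀/n = 275·139/439 = 87.0729; c·n₁/n = 76·300/439 = 51.9362
Stratum 3 (High): n₁ = 178, n₀ = 369, n = 547; a·n₀/n = 51·369/547 = 34.4040; c·n₁/n = 39·178/547 = 12.6910
RR_MH = (89.1921 + 87.0729 + 34.4040) / (42.1005 + 51.9362 + 12.6910) = 210.6690 / 106.7278 = 1.97389

1.974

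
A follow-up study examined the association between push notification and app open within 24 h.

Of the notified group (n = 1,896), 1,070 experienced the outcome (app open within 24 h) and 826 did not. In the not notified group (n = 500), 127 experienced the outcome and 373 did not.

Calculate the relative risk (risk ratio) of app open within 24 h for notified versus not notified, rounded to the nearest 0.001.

2.222

From the description: a = 1070, b = 826, c = 127, d = 373.
Risk in exposed = 1070/1896 = 0.56435; risk in unexposed = 127/500 = 0.25400.
RR = 0.56435 / 0.25400 = 2.22183
The risk among the exposed is 2.22 times that among the unexposed.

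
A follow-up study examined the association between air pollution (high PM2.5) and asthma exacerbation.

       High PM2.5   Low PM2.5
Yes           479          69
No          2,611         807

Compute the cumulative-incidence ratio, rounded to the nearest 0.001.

1.968

Reading the table with exposure as columns: a = 479 (High PM2.5, case), b = 2611 (High PM2.5, non-case), c = 69 (Low PM2.5, case), d = 807.
Risk in exposed = 479/3090 = 0.15502; risk in unexposed = 69/876 = 0.07877.
RR = 0.15502 / 0.07877 = 1.96803
The risk among the exposed is 1.97 times that among the unexposed.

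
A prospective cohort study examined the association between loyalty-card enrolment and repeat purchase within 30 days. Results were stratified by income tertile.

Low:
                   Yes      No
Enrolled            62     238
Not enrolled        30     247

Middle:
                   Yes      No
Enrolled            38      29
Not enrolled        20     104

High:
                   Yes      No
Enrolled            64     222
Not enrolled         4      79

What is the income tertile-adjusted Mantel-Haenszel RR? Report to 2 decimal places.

2.68

RR_MH = Σ(aᵢ·n₀ᵢ/nᵢ) / Σ(cᵢ·n₁ᵢ/nᵢ), with n₁ᵢ = aᵢ+bᵢ (exposed), n₀ᵢ = cᵢ+dᵢ (unexposed), nᵢ = n₁ᵢ+n₀ᵢ.
Stratum 1 (Low): n₁ = 300, n₀ = 277, n = 577; a·n₀/n = 62·277/577 = 29.7643; c·n₁/n = 30·300/577 = 15.5979
Stratum 2 (Middle): n₁ = 67, n₀ = 124, n = 191; a·n₀/n = 38·124/191 = 24.6702; c·n₁/n = 20·67/191 = 7.0157
Stratum 3 (High): n₁ = 286, n₀ = 83, n = 369; a·n₀/n = 64·83/369 = 14.3957; c·n₁/n = 4·286/369 = 3.1003
RR_MH = (29.7643 + 24.6702 + 14.3957) / (15.5979 + 7.0157 + 3.1003) = 68.8301 / 25.7139 = 2.67677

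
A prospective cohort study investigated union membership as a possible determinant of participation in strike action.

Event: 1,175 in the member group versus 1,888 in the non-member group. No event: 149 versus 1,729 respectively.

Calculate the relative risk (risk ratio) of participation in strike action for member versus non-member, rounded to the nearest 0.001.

From the description: a = 1175, b = 149, c = 1888, d = 1729.
Risk in exposed = 1175/1324 = 0.88746; risk in unexposed = 1888/3617 = 0.52198.
RR = 0.88746 / 0.52198 = 1.70019
The risk among the exposed is 1.70 times that among the unexposed.

1.700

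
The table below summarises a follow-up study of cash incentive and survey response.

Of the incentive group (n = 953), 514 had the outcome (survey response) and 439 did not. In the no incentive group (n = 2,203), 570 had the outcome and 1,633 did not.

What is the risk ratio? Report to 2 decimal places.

2.08

From the description: a = 514, b = 439, c = 570, d = 1633.
Risk in exposed = 514/953 = 0.53935; risk in unexposed = 570/2203 = 0.25874.
RR = 0.53935 / 0.25874 = 2.08454
The risk among the exposed is 2.08 times that among the unexposed.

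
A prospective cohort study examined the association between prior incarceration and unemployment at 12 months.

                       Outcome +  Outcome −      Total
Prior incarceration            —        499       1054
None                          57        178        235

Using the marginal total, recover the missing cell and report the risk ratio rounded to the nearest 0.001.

The missing cell is in the exposed row: 1054 − 499 = 555.
So a = 555, b = 499, c = 57, d = 178.
RR = [a/(a+b)] / [c/(c+d)] = (555/1054) / (57/235) = 0.52657/0.24255 = 2.17093

2.171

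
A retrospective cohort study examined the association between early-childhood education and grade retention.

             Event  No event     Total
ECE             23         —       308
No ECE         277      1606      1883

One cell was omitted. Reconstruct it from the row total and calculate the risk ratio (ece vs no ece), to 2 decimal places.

The missing cell is in the exposed row: 308 − 23 = 285.
So a = 23, b = 285, c = 277, d = 1606.
RR = [a/(a+b)] / [c/(c+d)] = (23/308) / (277/1883) = 0.07468/0.14711 = 0.50763

0.51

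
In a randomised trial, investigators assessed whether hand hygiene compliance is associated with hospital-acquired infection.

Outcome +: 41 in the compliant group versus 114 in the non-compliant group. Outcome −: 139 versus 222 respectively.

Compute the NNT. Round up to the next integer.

Risk in treated group = 41/180 = 0.22778; risk in control = 114/336 = 0.33929.
Absolute risk reduction = 0.33929 − 0.22778 = 0.11151
NNT = 1 / ARR = 1 / 0.11151 = 8.968 → round up → 9

9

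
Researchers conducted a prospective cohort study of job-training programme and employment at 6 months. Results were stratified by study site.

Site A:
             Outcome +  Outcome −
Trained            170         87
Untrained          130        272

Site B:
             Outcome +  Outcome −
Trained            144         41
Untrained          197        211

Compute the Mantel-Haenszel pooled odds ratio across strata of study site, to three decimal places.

OR_MH = Σ(aᵢdᵢ/nᵢ) / Σ(bᵢcᵢ/nᵢ), where nᵢ is the stratum total.
Stratum 1 (Site A): n = 659; a·d/n = 170·272/659 = 70.1669; b·c/n = 87·130/659 = 17.1624
Stratum 2 (Site B): n = 593; a·d/n = 144·211/593 = 51.2378; b·c/n = 41·197/593 = 13.6206
OR_MH = (70.1669 + 51.2378) / (17.1624 + 13.6206) = 121.4047 / 30.7829 = 3.94390

3.944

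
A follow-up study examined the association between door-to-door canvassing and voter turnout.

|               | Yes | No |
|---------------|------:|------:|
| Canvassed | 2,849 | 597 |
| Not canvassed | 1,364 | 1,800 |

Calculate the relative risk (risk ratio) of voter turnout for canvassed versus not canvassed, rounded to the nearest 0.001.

1.918

Cells: a = 2849, b = 597, c = 1364, d = 1800.
Risk in exposed = 2849/3446 = 0.82676; risk in unexposed = 1364/3164 = 0.43110.
RR = 0.82676 / 0.43110 = 1.91778
The risk among the exposed is 1.92 times that among the unexposed.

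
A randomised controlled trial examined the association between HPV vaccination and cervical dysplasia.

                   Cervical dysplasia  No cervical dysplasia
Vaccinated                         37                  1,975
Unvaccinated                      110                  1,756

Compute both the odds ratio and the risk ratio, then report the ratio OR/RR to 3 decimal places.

Cells: a = 37, b = 1975, c = 110, d = 1756.
OR = (37·1756)/(1975·110) = 64972/217250 = 0.29907
Risk in exposed = 37/2012 = 0.01839; risk in unexposed = 110/1866 = 0.05895; RR = 0.31196
OR/RR = 0.29907 / 0.31196 = 0.95868
The outcome is rare in both groups, so OR ≈ RR (ratio near 1).

0.959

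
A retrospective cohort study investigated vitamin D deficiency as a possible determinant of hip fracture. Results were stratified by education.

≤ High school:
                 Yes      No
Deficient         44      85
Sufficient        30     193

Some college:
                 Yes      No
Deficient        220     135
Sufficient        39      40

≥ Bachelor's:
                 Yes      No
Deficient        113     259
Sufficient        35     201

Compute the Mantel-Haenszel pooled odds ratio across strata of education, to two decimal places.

OR_MH = Σ(aᵢdᵢ/nᵢ) / Σ(bᵢcᵢ/nᵢ), where nᵢ is the stratum total.
Stratum 1 (≤ High school): n = 352; a·d/n = 44·193/352 = 24.1250; b·c/n = 85·30/352 = 7.2443
Stratum 2 (Some college): n = 434; a·d/n = 220·40/434 = 20.2765; b·c/n = 135·39/434 = 12.1313
Stratum 3 (≥ Bachelor's): n = 608; a·d/n = 113·201/608 = 37.3569; b·c/n = 259·35/608 = 14.9095
OR_MH = (24.1250 + 20.2765 + 37.3569) / (7.2443 + 12.1313 + 14.9095) = 81.7584 / 34.2852 = 2.38466

2.38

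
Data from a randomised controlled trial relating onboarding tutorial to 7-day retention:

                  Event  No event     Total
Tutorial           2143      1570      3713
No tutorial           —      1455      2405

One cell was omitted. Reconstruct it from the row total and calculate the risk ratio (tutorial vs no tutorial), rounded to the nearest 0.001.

The missing cell is in the unexposed row: 2405 − 1455 = 950.
So a = 2143, b = 1570, c = 950, d = 1455.
RR = [a/(a+b)] / [c/(c+d)] = (2143/3713) / (950/2405) = 0.57716/0.39501 = 1.46113

1.461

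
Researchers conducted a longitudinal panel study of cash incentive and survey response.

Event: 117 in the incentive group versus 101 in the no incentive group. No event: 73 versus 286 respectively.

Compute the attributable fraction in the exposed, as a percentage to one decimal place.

57.6

From the description: a = 117, b = 73, c = 101, d = 286.
Risk in exposed = 117/190 = 0.61579; risk in unexposed = 101/387 = 0.26098.
RR = 0.61579/0.26098 = 2.35951
AR% = (RR − 1)/RR × 100 = (2.35951 − 1)/2.35951 × 100 = 57.6183%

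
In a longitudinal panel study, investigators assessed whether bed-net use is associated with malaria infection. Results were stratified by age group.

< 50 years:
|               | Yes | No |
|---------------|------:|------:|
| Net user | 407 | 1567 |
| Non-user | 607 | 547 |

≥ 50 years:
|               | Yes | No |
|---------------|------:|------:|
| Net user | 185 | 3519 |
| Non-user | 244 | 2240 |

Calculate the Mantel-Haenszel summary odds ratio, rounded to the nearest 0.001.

OR_MH = Σ(aᵢdᵢ/nᵢ) / Σ(bᵢcᵢ/nᵢ), where nᵢ is the stratum total.
Stratum 1 (< 50 years): n = 3128; a·d/n = 407·547/3128 = 71.1730; b·c/n = 1567·607/3128 = 304.0822
Stratum 2 (≥ 50 years): n = 6188; a·d/n = 185·2240/6188 = 66.9683; b·c/n = 3519·244/6188 = 138.7582
OR_MH = (71.1730 + 66.9683) / (304.0822 + 138.7582) = 138.1413 / 442.8404 = 0.31194

0.312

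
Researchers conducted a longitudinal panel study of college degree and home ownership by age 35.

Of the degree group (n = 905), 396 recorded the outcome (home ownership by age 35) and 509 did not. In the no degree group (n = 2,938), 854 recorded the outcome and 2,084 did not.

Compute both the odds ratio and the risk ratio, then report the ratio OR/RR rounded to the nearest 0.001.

From the description: a = 396, b = 509, c = 854, d = 2084.
OR = (396·2084)/(509·854) = 825264/434686 = 1.89853
Risk in exposed = 396/905 = 0.43757; risk in unexposed = 854/2938 = 0.29067; RR = 1.50536
OR/RR = 1.89853 / 1.50536 = 1.26118
The outcome is not rare, so the OR lies further from 1 than the RR.

1.261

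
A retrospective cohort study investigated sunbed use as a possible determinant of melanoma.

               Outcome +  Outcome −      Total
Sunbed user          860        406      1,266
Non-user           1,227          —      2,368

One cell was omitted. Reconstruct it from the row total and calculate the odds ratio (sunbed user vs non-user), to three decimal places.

1.970

The missing cell is in the unexposed row: 2368 − 1227 = 1141.
So a = 860, b = 406, c = 1227, d = 1141.
OR = (a·d)/(b·c) = (860 × 1141) / (406 × 1227) = 981260 / 498162 = 1.96976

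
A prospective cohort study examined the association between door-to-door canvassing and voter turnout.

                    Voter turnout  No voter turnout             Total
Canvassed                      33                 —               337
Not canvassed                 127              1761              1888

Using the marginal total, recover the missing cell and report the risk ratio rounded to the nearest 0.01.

1.46

The missing cell is in the exposed row: 337 − 33 = 304.
So a = 33, b = 304, c = 127, d = 1761.
RR = [a/(a+b)] / [c/(c+d)] = (33/337) / (127/1888) = 0.09792/0.06727 = 1.45573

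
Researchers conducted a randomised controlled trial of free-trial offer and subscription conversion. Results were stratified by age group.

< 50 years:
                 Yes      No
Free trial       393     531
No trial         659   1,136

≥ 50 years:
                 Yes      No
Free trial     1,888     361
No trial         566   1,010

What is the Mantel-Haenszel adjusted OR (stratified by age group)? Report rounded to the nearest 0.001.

3.639

OR_MH = Σ(aᵢdᵢ/nᵢ) / Σ(bᵢcᵢ/nᵢ), where nᵢ is the stratum total.
Stratum 1 (< 50 years): n = 2719; a·d/n = 393·1136/2719 = 164.1957; b·c/n = 531·659/2719 = 128.6977
Stratum 2 (≥ 50 years): n = 3825; a·d/n = 1888·1010/3825 = 498.5307; b·c/n = 361·566/3825 = 53.4186
OR_MH = (164.1957 + 498.5307) / (128.6977 + 53.4186) = 662.7264 / 182.1162 = 3.63903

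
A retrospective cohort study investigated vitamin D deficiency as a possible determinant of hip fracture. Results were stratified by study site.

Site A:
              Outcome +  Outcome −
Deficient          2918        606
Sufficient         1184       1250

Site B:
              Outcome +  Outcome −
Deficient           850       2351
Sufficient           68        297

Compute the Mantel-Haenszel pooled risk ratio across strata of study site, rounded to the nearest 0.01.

1.68

RR_MH = Σ(aᵢ·n₀ᵢ/nᵢ) / Σ(cᵢ·n₁ᵢ/nᵢ), with n₁ᵢ = aᵢ+bᵢ (exposed), n₀ᵢ = cᵢ+dᵢ (unexposed), nᵢ = n₁ᵢ+n₀ᵢ.
Stratum 1 (Site A): n₁ = 3524, n₀ = 2434, n = 5958; a·n₀/n = 2918·2434/5958 = 1192.0799; c·n₁/n = 1184·3524/5958 = 700.3048
Stratum 2 (Site B): n₁ = 3201, n₀ = 365, n = 3566; a·n₀/n = 850·365/3566 = 87.0022; c·n₁/n = 68·3201/3566 = 61.0398
RR_MH = (1192.0799 + 87.0022) / (700.3048 + 61.0398) = 1279.0821 / 761.3446 = 1.68003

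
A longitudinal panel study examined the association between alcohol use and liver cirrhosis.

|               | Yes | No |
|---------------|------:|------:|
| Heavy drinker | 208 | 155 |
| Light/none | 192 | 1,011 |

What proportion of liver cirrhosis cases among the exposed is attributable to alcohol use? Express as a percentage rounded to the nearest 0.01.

72.15

Cells: a = 208, b = 155, c = 192, d = 1011.
Risk in exposed = 208/363 = 0.57300; risk in unexposed = 192/1203 = 0.15960.
RR = 0.57300/0.15960 = 3.59022
AR% = (RR − 1)/RR × 100 = (3.59022 − 1)/3.59022 × 100 = 72.1466%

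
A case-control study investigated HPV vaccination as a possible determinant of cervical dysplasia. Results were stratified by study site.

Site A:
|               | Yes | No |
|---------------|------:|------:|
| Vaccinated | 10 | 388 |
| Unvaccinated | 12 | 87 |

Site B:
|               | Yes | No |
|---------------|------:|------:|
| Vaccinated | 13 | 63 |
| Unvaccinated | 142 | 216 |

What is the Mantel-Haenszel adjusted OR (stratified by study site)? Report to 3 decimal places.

0.274

OR_MH = Σ(aᵢdᵢ/nᵢ) / Σ(bᵢcᵢ/nᵢ), where nᵢ is the stratum total.
Stratum 1 (Site A): n = 497; a·d/n = 10·87/497 = 1.7505; b·c/n = 388·12/497 = 9.3682
Stratum 2 (Site B): n = 434; a·d/n = 13·216/434 = 6.4700; b·c/n = 63·142/434 = 20.6129
OR_MH = (1.7505 + 6.4700) / (9.3682 + 20.6129) = 8.2205 / 29.9811 = 0.27419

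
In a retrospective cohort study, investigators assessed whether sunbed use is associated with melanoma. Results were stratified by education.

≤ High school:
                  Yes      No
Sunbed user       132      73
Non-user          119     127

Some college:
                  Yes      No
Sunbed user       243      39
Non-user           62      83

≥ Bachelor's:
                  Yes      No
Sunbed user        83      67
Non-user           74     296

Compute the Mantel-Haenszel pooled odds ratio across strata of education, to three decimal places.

3.821

OR_MH = Σ(aᵢdᵢ/nᵢ) / Σ(bᵢcᵢ/nᵢ), where nᵢ is the stratum total.
Stratum 1 (≤ High school): n = 451; a·d/n = 132·127/451 = 37.1707; b·c/n = 73·119/451 = 19.2616
Stratum 2 (Some college): n = 427; a·d/n = 243·83/427 = 47.2342; b·c/n = 39·62/427 = 5.6628
Stratum 3 (≥ Bachelor's): n = 520; a·d/n = 83·296/520 = 47.2462; b·c/n = 67·74/520 = 9.5346
OR_MH = (37.1707 + 47.2342 + 47.2462) / (19.2616 + 5.6628 + 9.5346) = 131.6511 / 34.4590 = 3.82051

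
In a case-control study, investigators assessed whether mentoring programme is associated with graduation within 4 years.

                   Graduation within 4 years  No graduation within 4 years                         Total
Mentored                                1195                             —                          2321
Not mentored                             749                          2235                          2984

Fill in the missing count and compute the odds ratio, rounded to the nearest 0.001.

The missing cell is in the exposed row: 2321 − 1195 = 1126.
So a = 1195, b = 1126, c = 749, d = 2235.
OR = (a·d)/(b·c) = (1195 × 2235) / (1126 × 749) = 2670825 / 843374 = 3.16683

3.167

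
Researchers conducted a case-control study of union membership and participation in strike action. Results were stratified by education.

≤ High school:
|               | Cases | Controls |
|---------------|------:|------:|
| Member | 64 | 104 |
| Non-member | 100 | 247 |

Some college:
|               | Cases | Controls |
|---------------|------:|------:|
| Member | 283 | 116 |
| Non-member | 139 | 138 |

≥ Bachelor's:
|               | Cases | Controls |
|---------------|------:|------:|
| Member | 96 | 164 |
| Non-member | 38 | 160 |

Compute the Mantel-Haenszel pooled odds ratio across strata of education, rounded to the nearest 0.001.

2.116

OR_MH = Σ(aᵢdᵢ/nᵢ) / Σ(bᵢcᵢ/nᵢ), where nᵢ is the stratum total.
Stratum 1 (≤ High school): n = 515; a·d/n = 64·247/515 = 30.6951; b·c/n = 104·100/515 = 20.1942
Stratum 2 (Some college): n = 676; a·d/n = 283·138/676 = 57.7722; b·c/n = 116·139/676 = 23.8521
Stratum 3 (≥ Bachelor's): n = 458; a·d/n = 96·160/458 = 33.5371; b·c/n = 164·38/458 = 13.6070
OR_MH = (30.6951 + 57.7722 + 33.5371) / (20.1942 + 23.8521 + 13.6070) = 122.0045 / 57.6532 = 2.11618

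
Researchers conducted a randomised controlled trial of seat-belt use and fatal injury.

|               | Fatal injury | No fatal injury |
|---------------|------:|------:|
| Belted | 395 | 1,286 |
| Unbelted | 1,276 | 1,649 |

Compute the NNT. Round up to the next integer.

5

Risk in treated group = 395/1681 = 0.23498; risk in control = 1276/2925 = 0.43624.
Absolute risk reduction = 0.43624 − 0.23498 = 0.20126
NNT = 1 / ARR = 1 / 0.20126 = 4.969 → round up → 5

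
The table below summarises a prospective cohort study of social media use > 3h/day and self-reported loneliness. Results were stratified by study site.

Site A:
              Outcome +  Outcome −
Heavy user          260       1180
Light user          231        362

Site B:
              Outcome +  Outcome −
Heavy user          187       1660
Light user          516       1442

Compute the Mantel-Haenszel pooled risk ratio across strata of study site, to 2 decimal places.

0.42

RR_MH = Σ(aᵢ·n₀ᵢ/nᵢ) / Σ(cᵢ·n₁ᵢ/nᵢ), with n₁ᵢ = aᵢ+bᵢ (exposed), n₀ᵢ = cᵢ+dᵢ (unexposed), nᵢ = n₁ᵢ+n₀ᵢ.
Stratum 1 (Site A): n₁ = 1440, n₀ = 593, n = 2033; a·n₀/n = 260·593/2033 = 75.8387; c·n₁/n = 231·1440/2033 = 163.6203
Stratum 2 (Site B): n₁ = 1847, n₀ = 1958, n = 3805; a·n₀/n = 187·1958/3805 = 96.2276; c·n₁/n = 516·1847/3805 = 250.4736
RR_MH = (75.8387 + 96.2276) / (163.6203 + 250.4736) = 172.0663 / 414.0939 = 0.41552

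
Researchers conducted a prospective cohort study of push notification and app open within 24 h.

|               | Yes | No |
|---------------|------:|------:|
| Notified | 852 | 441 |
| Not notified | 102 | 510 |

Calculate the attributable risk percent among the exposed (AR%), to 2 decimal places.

Cells: a = 852, b = 441, c = 102, d = 510.
Risk in exposed = 852/1293 = 0.65893; risk in unexposed = 102/612 = 0.16667.
RR = 0.65893/0.16667 = 3.95360
AR% = (RR − 1)/RR × 100 = (3.95360 − 1)/3.95360 × 100 = 74.7066%

74.71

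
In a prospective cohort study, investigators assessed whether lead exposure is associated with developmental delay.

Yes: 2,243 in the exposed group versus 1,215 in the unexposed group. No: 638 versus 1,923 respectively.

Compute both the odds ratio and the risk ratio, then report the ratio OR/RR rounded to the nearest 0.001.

2.767

From the description: a = 2243, b = 638, c = 1215, d = 1923.
OR = (2243·1923)/(638·1215) = 4313289/775170 = 5.56431
Risk in exposed = 2243/2881 = 0.77855; risk in unexposed = 1215/3138 = 0.38719; RR = 2.01077
OR/RR = 5.56431 / 2.01077 = 2.76725
The outcome is not rare, so the OR lies further from 1 than the RR.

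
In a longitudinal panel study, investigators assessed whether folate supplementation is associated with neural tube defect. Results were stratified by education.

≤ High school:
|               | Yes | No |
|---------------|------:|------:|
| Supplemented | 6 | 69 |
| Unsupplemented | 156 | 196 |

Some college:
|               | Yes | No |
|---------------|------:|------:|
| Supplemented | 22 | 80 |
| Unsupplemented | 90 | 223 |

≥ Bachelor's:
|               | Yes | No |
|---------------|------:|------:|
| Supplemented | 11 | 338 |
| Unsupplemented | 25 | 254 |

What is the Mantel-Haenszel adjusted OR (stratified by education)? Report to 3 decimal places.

OR_MH = Σ(aᵢdᵢ/nᵢ) / Σ(bᵢcᵢ/nᵢ), where nᵢ is the stratum total.
Stratum 1 (≤ High school): n = 427; a·d/n = 6·196/427 = 2.7541; b·c/n = 69·156/427 = 25.2084
Stratum 2 (Some college): n = 415; a·d/n = 22·223/415 = 11.8217; b·c/n = 80·90/415 = 17.3494
Stratum 3 (≥ Bachelor's): n = 628; a·d/n = 11·254/628 = 4.4490; b·c/n = 338·25/628 = 13.4554
OR_MH = (2.7541 + 11.8217 + 4.4490) / (25.2084 + 17.3494 + 13.4554) = 19.0248 / 56.0132 = 0.33965

0.340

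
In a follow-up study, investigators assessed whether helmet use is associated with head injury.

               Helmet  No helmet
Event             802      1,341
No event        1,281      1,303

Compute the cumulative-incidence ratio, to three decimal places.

0.759

Reading the table with exposure as columns: a = 802 (Helmet, case), b = 1281 (Helmet, non-case), c = 1341 (No helmet, case), d = 1303.
Risk in exposed = 802/2083 = 0.38502; risk in unexposed = 1341/2644 = 0.50719.
RR = 0.38502 / 0.50719 = 0.75913
The risk is 24% lower among the exposed than among the unexposed.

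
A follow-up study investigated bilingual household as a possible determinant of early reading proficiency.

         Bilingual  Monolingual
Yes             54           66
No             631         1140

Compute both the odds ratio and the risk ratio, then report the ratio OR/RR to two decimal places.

1.03

Reading the table with exposure as columns: a = 54 (Bilingual, case), b = 631 (Bilingual, non-case), c = 66 (Monolingual, case), d = 1140.
OR = (54·1140)/(631·66) = 61560/41646 = 1.47817
Risk in exposed = 54/685 = 0.07883; risk in unexposed = 66/1206 = 0.05473; RR = 1.44048
OR/RR = 1.47817 / 1.44048 = 1.02617
The outcome is rare in both groups, so OR ≈ RR (ratio near 1).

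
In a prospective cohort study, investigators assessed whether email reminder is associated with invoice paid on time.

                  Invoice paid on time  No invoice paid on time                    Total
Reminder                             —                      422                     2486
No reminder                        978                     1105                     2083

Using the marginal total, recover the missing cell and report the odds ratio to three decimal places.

5.526

The missing cell is in the exposed row: 2486 − 422 = 2064.
So a = 2064, b = 422, c = 978, d = 1105.
OR = (a·d)/(b·c) = (2064 × 1105) / (422 × 978) = 2280720 / 412716 = 5.52612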